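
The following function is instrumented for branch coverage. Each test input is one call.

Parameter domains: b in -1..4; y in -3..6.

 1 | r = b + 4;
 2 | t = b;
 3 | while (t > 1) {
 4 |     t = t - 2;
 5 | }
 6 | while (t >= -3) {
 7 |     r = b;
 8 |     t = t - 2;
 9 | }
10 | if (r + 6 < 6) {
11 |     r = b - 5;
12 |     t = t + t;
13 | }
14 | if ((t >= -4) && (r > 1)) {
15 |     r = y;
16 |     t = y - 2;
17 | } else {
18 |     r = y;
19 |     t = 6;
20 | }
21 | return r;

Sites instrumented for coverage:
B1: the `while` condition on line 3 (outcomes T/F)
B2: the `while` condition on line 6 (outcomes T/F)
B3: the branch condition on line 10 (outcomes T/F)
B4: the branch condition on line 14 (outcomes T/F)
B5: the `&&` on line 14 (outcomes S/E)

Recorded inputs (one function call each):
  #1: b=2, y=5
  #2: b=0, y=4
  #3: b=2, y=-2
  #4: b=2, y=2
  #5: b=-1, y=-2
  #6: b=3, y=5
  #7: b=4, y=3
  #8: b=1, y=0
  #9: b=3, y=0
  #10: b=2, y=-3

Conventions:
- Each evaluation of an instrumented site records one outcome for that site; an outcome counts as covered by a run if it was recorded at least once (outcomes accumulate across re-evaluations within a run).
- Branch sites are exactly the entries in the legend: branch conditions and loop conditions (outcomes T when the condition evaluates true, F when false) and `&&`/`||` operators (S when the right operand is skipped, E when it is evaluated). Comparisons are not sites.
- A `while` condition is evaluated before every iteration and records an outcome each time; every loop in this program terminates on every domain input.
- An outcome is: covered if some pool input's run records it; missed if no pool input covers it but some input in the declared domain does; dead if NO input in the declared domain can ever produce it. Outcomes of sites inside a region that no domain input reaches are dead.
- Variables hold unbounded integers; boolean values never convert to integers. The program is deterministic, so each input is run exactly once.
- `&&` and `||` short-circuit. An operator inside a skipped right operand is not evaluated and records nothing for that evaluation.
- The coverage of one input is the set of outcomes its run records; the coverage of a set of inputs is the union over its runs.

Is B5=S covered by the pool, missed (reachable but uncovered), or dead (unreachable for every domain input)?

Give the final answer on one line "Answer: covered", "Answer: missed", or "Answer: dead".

B5=S is recorded by pool input(s) 5, 6, 8, 9 -> covered

Answer: covered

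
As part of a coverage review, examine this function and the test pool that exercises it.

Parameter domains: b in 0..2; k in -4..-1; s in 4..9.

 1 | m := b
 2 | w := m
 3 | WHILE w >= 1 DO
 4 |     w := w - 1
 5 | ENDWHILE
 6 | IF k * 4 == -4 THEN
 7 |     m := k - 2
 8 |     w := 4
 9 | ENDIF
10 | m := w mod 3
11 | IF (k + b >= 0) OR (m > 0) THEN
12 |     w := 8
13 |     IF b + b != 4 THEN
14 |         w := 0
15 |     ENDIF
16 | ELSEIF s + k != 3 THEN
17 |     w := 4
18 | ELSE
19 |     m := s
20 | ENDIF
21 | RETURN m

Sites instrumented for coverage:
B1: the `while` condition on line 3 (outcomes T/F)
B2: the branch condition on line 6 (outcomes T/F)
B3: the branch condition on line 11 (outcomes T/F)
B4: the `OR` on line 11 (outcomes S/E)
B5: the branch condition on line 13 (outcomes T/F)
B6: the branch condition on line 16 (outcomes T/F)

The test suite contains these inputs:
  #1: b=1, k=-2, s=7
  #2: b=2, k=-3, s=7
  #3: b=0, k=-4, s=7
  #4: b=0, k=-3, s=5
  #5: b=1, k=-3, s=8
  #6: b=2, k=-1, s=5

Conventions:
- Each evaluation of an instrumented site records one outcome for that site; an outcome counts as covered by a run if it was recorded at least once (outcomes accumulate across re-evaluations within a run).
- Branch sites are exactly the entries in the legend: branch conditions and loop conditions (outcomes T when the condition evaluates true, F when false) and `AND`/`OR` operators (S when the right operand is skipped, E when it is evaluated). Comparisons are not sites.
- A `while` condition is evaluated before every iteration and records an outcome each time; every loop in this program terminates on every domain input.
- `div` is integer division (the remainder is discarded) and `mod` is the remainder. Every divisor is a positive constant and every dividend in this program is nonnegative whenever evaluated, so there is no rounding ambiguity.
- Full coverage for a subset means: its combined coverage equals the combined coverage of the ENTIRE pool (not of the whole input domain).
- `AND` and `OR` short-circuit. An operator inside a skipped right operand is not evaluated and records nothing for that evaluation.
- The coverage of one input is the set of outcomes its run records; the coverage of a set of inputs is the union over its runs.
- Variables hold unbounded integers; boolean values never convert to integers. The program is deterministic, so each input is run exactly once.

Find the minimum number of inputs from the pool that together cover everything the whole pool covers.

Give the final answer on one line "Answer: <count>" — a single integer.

test 1 (b=1, k=-2, s=7) hits B1=T, B1=F, B2=F, B3=F, B4=E, B6=T
test 2 (b=2, k=-3, s=7) hits B1=T, B1=F, B2=F, B3=F, B4=E, B6=T
test 3 (b=0, k=-4, s=7) hits B1=F, B2=F, B3=F, B4=E, B6=F
test 4 (b=0, k=-3, s=5) hits B1=F, B2=F, B3=F, B4=E, B6=T
test 5 (b=1, k=-3, s=8) hits B1=T, B1=F, B2=F, B3=F, B4=E, B6=T
test 6 (b=2, k=-1, s=5) hits B1=T, B1=F, B2=T, B3=T, B4=S, B5=F
pool-wide coverage (11 outcomes): B1=T, B1=F, B2=T, B2=F, B3=T, B3=F, B4=S, B4=E, B5=F, B6=T, B6=F
size 1 is not enough: best union over all size-1 subsets is 6/11
size 2 is not enough: best union over all size-2 subsets is 10/11
the canonical winner is {1, 3, 6}: size 3, full 11-outcome coverage, earliest index list among size-3 covers

Answer: 3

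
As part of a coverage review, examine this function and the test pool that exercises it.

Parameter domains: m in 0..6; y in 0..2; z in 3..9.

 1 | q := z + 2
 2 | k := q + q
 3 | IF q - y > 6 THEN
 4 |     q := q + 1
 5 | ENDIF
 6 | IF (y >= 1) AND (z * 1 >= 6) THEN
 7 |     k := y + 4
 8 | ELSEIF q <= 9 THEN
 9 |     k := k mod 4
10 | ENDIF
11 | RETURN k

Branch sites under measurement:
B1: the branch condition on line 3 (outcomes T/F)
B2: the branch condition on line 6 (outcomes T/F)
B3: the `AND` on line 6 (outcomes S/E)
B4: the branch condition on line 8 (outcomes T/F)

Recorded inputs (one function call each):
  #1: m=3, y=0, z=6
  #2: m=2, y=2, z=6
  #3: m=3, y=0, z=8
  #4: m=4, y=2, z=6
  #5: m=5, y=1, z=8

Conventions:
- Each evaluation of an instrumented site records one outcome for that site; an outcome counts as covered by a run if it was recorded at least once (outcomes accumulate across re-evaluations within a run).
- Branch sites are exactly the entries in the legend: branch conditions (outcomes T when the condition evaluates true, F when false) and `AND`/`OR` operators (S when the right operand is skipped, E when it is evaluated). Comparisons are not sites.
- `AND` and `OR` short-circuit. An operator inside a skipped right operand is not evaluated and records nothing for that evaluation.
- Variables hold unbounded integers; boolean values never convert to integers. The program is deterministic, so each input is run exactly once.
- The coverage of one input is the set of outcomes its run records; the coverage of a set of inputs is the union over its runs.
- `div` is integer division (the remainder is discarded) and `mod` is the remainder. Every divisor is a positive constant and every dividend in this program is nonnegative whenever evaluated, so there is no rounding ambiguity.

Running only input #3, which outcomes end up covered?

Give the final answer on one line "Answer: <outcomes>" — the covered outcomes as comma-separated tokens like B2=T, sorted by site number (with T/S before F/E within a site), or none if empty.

Tracing the run of input #3 (m=3, y=0, z=8):
  B1->T, B3->S, B2->F, B4->F
as a set, this run covers: B1=T, B2=F, B3=S, B4=F

Answer: B1=T, B2=F, B3=S, B4=F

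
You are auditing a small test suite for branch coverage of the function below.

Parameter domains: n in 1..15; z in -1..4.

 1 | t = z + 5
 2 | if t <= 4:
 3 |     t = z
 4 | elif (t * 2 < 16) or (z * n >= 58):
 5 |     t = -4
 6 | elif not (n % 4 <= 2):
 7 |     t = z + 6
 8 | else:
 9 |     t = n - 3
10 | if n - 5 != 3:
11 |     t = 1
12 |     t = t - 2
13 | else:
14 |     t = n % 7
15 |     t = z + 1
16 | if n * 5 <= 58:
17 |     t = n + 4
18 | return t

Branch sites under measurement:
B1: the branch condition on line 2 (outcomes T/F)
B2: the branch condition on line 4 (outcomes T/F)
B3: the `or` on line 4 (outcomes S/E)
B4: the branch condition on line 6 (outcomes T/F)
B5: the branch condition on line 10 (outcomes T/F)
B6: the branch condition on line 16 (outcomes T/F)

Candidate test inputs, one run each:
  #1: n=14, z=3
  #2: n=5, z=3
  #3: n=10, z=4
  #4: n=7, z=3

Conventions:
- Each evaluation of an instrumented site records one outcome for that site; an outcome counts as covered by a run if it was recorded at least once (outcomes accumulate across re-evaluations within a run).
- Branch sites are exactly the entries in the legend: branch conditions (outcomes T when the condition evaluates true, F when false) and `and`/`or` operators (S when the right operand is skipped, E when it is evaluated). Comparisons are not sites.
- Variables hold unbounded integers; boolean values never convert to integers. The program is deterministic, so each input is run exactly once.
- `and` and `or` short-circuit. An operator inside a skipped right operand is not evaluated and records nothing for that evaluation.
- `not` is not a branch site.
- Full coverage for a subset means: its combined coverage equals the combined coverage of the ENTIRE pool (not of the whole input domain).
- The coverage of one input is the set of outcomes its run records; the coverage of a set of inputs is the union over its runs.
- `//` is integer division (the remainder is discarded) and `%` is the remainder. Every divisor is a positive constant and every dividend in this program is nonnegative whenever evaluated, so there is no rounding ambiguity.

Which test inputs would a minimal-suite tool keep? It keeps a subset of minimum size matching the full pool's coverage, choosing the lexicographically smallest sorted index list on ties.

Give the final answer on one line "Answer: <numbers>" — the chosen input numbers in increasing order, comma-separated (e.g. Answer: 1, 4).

test 1 (n=14, z=3) hits B1=F, B2=F, B3=E, B4=F, B5=T, B6=F
test 2 (n=5, z=3) hits B1=F, B2=F, B3=E, B4=F, B5=T, B6=T
test 3 (n=10, z=4) hits B1=F, B2=F, B3=E, B4=F, B5=T, B6=T
test 4 (n=7, z=3) hits B1=F, B2=F, B3=E, B4=T, B5=T, B6=T
union over all inputs: B1=F, B2=F, B3=E, B4=T, B4=F, B5=T, B6=T, B6=F (8 outcomes)
every size-1 subset falls short of the 8 outcomes (best: 6/8)
inputs {1, 4} (size 2) cover everything; no size-2 subset with a lexicographically smaller index list covers all 8

Answer: 1, 4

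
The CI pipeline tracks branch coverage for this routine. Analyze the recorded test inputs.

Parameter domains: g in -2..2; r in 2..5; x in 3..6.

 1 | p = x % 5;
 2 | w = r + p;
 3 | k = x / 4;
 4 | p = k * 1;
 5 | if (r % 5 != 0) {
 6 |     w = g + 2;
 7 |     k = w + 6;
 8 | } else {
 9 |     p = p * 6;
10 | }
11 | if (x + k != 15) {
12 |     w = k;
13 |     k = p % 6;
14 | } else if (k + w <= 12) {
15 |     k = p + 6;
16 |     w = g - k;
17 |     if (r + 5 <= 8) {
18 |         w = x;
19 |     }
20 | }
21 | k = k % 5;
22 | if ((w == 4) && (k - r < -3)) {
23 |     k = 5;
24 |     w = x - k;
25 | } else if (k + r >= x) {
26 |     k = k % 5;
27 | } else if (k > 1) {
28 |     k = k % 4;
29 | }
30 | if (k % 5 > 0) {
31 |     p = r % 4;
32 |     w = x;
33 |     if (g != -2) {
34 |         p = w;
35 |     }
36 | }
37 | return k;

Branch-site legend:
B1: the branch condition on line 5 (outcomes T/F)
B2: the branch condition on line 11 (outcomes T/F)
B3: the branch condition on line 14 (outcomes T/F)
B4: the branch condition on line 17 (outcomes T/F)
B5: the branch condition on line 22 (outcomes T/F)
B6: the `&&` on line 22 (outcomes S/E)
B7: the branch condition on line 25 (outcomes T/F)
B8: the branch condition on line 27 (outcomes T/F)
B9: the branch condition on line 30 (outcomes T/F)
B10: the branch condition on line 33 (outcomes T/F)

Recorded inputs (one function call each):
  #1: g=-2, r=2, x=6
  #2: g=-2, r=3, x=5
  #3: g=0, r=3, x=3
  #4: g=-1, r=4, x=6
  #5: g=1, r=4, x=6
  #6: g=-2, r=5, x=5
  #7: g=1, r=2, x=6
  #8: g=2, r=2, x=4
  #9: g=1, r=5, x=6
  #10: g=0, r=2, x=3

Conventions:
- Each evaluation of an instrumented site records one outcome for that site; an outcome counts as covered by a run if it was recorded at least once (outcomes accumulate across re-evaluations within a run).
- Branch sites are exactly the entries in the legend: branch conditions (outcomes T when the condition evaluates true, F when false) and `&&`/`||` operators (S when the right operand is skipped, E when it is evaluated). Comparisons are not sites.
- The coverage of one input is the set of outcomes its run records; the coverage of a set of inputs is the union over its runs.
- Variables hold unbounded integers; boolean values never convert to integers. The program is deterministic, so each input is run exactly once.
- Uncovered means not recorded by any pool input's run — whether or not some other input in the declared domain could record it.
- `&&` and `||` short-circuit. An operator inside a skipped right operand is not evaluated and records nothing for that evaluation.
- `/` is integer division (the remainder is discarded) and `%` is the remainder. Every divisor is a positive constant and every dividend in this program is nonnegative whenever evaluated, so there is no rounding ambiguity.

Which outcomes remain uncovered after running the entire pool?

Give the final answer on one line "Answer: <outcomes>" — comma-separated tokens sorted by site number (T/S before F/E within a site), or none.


run #1 (g=-2, r=2, x=6) runs B1->T, B2->T, B6->S, B5->F, B7->F, B8->F, B9->T, B10->F; records B1=T, B2=T, B5=F, B6=S, B7=F, B8=F, B9=T, B10=F
run #2 (g=-2, r=3, x=5) runs B1->T, B2->T, B6->S, B5->F, B7->F, B8->F, B9->T, B10->F; records B1=T, B2=T, B5=F, B6=S, B7=F, B8=F, B9=T, B10=F
run #3 (g=0, r=3, x=3) runs B1->T, B2->T, B6->S, B5->F, B7->T, B9->F; records B1=T, B2=T, B5=F, B6=S, B7=T, B9=F
run #4 (g=-1, r=4, x=6) runs B1->T, B2->T, B6->S, B5->F, B7->F, B8->F, B9->T, B10->T; records B1=T, B2=T, B5=F, B6=S, B7=F, B8=F, B9=T, B10=T
run #5 (g=1, r=4, x=6) runs B1->T, B2->F, B3->T, B4->F, B6->S, B5->F, B7->T, B9->T, B10->T; records B1=T, B2=F, B3=T, B4=F, B5=F, B6=S, B7=T, B9=T, B10=T
run #6 (g=-2, r=5, x=5) runs B1->F, B2->T, B6->S, B5->F, B7->T, B9->F; records B1=F, B2=T, B5=F, B6=S, B7=T, B9=F
run #7 (g=1, r=2, x=6) runs B1->T, B2->F, B3->T, B4->T, B6->S, B5->F, B7->F, B8->T, B9->T, B10->T; records B1=T, B2=F, B3=T, B4=T, B5=F, B6=S, B7=F, B8=T, B9=T, B10=T
run #8 (g=2, r=2, x=4) runs B1->T, B2->T, B6->S, B5->F, B7->F, B8->F, B9->T, B10->T; records B1=T, B2=T, B5=F, B6=S, B7=F, B8=F, B9=T, B10=T
run #9 (g=1, r=5, x=6) runs B1->F, B2->T, B6->S, B5->F, B7->F, B8->F, B9->F; records B1=F, B2=T, B5=F, B6=S, B7=F, B8=F, B9=F
run #10 (g=0, r=2, x=3) runs B1->T, B2->T, B6->S, B5->F, B7->F, B8->F, B9->F; records B1=T, B2=T, B5=F, B6=S, B7=F, B8=F, B9=F
union over the pool: B1=T, B1=F, B2=T, B2=F, B3=T, B4=T, B4=F, B5=F, B6=S, B7=T, B7=F, B8=T, B8=F, B9=T, B9=F, B10=T, B10=F
uncovered (3 of 20): B3=F, B5=T, B6=E
Answer: B3=F, B5=T, B6=E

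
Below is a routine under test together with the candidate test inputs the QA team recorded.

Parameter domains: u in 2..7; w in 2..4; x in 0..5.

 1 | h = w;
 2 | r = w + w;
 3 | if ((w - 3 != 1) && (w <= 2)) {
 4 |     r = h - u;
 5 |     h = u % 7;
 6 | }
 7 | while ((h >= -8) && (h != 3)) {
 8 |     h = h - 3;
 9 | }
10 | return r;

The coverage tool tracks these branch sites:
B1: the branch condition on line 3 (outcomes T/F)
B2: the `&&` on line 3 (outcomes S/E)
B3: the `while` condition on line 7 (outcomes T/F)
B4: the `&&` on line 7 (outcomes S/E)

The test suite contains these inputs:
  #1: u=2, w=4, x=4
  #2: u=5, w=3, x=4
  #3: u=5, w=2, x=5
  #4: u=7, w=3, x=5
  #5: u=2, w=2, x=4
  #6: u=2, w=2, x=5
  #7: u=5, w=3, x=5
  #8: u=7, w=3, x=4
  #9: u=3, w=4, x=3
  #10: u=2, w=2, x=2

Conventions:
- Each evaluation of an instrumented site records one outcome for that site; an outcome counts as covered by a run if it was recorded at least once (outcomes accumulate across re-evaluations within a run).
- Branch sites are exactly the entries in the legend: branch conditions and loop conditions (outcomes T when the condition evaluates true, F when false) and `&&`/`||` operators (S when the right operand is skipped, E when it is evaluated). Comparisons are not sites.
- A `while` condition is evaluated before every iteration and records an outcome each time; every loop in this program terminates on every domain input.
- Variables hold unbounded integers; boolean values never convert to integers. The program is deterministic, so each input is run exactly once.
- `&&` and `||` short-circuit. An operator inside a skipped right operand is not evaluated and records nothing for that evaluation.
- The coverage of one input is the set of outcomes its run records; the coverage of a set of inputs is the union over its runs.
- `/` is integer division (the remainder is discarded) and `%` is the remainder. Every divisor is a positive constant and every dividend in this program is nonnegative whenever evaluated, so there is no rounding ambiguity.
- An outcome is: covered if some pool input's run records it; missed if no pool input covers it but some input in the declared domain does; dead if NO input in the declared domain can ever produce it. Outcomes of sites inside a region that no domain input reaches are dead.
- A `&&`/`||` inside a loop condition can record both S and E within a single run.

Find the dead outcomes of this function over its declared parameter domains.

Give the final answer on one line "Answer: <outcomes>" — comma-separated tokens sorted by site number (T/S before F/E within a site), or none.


checking every outcome against all 108 domain inputs:
  reachable outcomes have witnesses, e.g. B1=T (e.g. u=2, w=2, x=0), B1=F (e.g. u=2, w=3, x=0), B2=S (e.g. u=2, w=4, x=0), B2=E (e.g. u=2, w=2, x=0)
Answer: none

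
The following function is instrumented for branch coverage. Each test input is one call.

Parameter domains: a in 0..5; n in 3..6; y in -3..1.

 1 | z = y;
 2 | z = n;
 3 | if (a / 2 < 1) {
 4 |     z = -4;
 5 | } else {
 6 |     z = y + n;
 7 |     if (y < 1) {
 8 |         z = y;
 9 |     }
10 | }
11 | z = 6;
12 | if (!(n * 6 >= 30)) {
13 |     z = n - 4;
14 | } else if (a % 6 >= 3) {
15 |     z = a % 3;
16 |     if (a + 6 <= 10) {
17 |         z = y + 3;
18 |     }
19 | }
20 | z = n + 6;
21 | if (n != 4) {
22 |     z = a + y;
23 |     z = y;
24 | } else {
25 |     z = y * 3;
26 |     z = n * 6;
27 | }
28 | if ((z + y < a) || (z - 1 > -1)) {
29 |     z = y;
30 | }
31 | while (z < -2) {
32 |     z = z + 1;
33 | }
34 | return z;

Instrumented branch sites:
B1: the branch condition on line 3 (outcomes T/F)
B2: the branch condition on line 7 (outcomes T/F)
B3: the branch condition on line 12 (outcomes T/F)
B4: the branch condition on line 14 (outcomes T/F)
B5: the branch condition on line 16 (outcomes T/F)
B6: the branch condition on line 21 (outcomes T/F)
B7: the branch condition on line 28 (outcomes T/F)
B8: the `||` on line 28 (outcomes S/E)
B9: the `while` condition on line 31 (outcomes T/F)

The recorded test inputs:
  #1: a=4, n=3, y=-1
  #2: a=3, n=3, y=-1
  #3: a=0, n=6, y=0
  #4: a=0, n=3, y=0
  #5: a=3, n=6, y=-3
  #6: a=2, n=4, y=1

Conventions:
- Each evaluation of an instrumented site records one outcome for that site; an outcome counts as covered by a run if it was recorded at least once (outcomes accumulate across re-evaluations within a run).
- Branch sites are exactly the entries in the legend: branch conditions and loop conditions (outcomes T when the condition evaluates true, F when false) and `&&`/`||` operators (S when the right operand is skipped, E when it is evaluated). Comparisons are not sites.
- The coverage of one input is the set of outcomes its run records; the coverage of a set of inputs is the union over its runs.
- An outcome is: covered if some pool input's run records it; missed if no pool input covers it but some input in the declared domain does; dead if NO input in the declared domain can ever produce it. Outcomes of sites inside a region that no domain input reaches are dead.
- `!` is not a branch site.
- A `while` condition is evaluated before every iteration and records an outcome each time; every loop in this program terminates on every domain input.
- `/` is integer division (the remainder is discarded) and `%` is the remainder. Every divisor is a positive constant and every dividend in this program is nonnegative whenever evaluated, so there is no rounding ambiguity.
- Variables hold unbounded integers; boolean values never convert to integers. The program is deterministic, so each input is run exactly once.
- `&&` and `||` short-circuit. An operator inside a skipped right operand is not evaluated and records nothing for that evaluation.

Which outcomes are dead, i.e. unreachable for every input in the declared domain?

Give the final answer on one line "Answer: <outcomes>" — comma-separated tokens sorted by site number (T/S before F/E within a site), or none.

running all 120 domain inputs and tallying outcomes:
  reachable outcomes have witnesses, e.g. B1=T (e.g. a=0, n=3, y=-3), B1=F (e.g. a=2, n=3, y=-3), B2=T (e.g. a=2, n=3, y=-3), B2=F (e.g. a=2, n=3, y=1)

Answer: none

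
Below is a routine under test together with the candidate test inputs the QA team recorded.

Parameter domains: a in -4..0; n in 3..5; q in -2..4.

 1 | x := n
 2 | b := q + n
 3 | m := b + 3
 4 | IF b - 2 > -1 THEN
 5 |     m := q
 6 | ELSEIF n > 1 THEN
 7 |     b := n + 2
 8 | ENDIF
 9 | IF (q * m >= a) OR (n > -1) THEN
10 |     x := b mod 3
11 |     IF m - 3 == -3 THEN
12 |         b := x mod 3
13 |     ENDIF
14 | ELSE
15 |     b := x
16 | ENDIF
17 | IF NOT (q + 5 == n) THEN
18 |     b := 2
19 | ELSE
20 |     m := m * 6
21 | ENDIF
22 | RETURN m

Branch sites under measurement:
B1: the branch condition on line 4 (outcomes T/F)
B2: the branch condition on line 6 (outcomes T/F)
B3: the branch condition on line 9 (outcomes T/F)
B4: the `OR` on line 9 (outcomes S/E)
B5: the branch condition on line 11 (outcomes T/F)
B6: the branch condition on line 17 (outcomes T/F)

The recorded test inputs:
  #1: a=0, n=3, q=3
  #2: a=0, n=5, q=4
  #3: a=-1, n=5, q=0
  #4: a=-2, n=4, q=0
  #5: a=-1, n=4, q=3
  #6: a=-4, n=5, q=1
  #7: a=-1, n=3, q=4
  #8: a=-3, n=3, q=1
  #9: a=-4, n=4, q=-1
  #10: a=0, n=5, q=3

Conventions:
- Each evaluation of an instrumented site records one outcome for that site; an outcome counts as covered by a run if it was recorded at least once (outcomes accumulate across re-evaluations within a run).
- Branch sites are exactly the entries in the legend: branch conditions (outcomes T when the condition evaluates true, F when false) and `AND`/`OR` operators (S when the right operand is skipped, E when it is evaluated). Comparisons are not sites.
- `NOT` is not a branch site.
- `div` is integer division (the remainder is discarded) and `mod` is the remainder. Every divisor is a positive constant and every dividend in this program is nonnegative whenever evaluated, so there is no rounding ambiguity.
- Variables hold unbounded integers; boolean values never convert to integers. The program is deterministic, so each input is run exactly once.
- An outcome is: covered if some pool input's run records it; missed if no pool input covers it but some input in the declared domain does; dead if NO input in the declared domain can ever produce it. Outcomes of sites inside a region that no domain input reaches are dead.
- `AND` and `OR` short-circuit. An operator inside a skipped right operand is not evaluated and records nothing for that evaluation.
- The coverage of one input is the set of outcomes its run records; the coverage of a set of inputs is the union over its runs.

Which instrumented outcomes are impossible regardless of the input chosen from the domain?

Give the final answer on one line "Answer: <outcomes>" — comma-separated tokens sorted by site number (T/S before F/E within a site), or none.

checking every outcome against all 105 domain inputs:
  B2=F: never recorded by any domain input -> dead
  B3=F: never recorded by any domain input -> dead
  reachable outcomes have witnesses, e.g. B1=T (e.g. a=-4, n=3, q=-1), B1=F (e.g. a=-4, n=3, q=-2), B2=T (e.g. a=-4, n=3, q=-2), B3=T (e.g. a=-4, n=3, q=-2)

Answer: B2=F, B3=F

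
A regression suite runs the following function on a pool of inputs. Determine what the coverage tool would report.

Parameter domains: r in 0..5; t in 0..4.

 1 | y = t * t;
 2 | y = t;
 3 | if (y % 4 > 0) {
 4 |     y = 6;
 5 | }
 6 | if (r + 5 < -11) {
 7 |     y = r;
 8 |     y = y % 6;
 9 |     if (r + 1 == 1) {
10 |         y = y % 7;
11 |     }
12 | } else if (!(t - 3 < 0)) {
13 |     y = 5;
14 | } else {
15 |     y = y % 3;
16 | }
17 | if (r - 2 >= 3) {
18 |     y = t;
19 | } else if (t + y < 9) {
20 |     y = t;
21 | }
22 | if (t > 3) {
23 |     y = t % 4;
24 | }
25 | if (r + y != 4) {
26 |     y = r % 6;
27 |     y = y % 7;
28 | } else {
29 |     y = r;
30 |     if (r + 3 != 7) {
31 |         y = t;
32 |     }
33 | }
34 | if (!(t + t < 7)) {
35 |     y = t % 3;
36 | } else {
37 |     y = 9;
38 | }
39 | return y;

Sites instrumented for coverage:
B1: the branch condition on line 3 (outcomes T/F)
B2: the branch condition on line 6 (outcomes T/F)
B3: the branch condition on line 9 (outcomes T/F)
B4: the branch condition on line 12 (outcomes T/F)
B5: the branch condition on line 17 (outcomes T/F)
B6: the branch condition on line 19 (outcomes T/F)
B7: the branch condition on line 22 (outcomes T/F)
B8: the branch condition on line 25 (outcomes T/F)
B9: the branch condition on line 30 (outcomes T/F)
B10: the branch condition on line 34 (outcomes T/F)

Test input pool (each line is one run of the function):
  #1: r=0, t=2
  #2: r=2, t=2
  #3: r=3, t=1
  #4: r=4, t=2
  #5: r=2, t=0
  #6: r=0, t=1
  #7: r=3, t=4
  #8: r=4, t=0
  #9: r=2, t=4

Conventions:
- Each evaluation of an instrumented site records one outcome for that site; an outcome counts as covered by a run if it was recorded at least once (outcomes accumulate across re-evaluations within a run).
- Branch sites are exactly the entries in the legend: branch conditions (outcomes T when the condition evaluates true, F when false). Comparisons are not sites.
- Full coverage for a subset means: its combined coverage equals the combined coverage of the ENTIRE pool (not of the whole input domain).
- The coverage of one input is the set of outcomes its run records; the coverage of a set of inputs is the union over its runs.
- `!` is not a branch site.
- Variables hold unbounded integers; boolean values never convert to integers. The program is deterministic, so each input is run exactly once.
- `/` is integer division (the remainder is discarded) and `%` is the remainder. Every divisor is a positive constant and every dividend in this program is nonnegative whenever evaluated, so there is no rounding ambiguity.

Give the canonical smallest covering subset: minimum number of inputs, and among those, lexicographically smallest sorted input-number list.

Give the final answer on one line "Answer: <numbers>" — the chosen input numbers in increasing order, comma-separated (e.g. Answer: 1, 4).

test 1 (r=0, t=2) fires B1->T, B2->F, B4->F, B5->F, B6->T, B7->F, B8->T, B10->F; hits B1=T, B2=F, B4=F, B5=F, B6=T, B7=F, B8=T, B10=F
test 2 (r=2, t=2) fires B1->T, B2->F, B4->F, B5->F, B6->T, B7->F, B8->F, B9->T, B10->F; hits B1=T, B2=F, B4=F, B5=F, B6=T, B7=F, B8=F, B9=T, B10=F
test 3 (r=3, t=1) fires B1->T, B2->F, B4->F, B5->F, B6->T, B7->F, B8->F, B9->T, B10->F; hits B1=T, B2=F, B4=F, B5=F, B6=T, B7=F, B8=F, B9=T, B10=F
test 4 (r=4, t=2) fires B1->T, B2->F, B4->F, B5->F, B6->T, B7->F, B8->T, B10->F; hits B1=T, B2=F, B4=F, B5=F, B6=T, B7=F, B8=T, B10=F
test 5 (r=2, t=0) fires B1->F, B2->F, B4->F, B5->F, B6->T, B7->F, B8->T, B10->F; hits B1=F, B2=F, B4=F, B5=F, B6=T, B7=F, B8=T, B10=F
test 6 (r=0, t=1) fires B1->T, B2->F, B4->F, B5->F, B6->T, B7->F, B8->T, B10->F; hits B1=T, B2=F, B4=F, B5=F, B6=T, B7=F, B8=T, B10=F
test 7 (r=3, t=4) fires B1->F, B2->F, B4->T, B5->F, B6->F, B7->T, B8->T, B10->T; hits B1=F, B2=F, B4=T, B5=F, B6=F, B7=T, B8=T, B10=T
test 8 (r=4, t=0) fires B1->F, B2->F, B4->F, B5->F, B6->T, B7->F, B8->F, B9->F, B10->F; hits B1=F, B2=F, B4=F, B5=F, B6=T, B7=F, B8=F, B9=F, B10=F
test 9 (r=2, t=4) fires B1->F, B2->F, B4->T, B5->F, B6->F, B7->T, B8->T, B10->T; hits B1=F, B2=F, B4=T, B5=F, B6=F, B7=T, B8=T, B10=T
pool-wide coverage (16 outcomes): B1=T, B1=F, B2=F, B4=T, B4=F, B5=F, B6=T, B6=F, B7=T, B7=F, B8=T, B8=F, B9=T, B9=F, B10=T, B10=F
size 1 is not enough: best union over all size-1 subsets is 9/16
size 2 is not enough: best union over all size-2 subsets is 15/16
inputs {2, 7, 8} (size 3) cover everything; no size-3 subset with a lexicographically smaller index list covers all 16

Answer: 2, 7, 8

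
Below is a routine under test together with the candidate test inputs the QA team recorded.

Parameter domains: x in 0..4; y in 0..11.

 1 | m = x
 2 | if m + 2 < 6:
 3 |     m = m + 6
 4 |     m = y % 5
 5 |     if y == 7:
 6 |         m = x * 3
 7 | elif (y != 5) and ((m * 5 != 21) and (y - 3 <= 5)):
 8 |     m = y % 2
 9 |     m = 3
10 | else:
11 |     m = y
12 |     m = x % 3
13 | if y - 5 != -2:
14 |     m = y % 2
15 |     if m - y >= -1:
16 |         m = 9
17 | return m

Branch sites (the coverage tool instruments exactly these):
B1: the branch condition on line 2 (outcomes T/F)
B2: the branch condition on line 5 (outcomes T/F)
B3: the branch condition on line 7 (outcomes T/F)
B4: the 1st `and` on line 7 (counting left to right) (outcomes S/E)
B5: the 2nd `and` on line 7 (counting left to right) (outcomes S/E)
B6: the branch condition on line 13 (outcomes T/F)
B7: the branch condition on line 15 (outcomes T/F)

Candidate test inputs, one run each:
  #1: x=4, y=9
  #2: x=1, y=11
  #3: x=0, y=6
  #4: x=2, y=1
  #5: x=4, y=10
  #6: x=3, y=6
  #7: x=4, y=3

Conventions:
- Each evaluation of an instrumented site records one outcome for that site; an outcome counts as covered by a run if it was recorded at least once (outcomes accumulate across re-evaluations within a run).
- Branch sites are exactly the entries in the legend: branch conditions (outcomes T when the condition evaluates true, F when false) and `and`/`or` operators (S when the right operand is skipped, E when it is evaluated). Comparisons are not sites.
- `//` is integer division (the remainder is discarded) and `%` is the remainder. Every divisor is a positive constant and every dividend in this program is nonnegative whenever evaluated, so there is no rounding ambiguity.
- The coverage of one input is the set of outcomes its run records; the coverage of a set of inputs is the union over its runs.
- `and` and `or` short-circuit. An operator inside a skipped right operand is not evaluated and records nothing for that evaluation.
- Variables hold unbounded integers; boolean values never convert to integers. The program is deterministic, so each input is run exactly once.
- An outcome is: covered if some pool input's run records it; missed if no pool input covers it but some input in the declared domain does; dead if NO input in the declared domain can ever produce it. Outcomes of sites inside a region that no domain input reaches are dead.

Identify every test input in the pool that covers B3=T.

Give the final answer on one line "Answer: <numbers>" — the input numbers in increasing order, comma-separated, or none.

input #1 (x=4, y=9): misses B3=T
input #2 (x=1, y=11): misses B3=T
input #3 (x=0, y=6): misses B3=T
input #4 (x=2, y=1): misses B3=T
input #5 (x=4, y=10): misses B3=T
input #6 (x=3, y=6): misses B3=T
input #7 (x=4, y=3): covers B3=T

Answer: 7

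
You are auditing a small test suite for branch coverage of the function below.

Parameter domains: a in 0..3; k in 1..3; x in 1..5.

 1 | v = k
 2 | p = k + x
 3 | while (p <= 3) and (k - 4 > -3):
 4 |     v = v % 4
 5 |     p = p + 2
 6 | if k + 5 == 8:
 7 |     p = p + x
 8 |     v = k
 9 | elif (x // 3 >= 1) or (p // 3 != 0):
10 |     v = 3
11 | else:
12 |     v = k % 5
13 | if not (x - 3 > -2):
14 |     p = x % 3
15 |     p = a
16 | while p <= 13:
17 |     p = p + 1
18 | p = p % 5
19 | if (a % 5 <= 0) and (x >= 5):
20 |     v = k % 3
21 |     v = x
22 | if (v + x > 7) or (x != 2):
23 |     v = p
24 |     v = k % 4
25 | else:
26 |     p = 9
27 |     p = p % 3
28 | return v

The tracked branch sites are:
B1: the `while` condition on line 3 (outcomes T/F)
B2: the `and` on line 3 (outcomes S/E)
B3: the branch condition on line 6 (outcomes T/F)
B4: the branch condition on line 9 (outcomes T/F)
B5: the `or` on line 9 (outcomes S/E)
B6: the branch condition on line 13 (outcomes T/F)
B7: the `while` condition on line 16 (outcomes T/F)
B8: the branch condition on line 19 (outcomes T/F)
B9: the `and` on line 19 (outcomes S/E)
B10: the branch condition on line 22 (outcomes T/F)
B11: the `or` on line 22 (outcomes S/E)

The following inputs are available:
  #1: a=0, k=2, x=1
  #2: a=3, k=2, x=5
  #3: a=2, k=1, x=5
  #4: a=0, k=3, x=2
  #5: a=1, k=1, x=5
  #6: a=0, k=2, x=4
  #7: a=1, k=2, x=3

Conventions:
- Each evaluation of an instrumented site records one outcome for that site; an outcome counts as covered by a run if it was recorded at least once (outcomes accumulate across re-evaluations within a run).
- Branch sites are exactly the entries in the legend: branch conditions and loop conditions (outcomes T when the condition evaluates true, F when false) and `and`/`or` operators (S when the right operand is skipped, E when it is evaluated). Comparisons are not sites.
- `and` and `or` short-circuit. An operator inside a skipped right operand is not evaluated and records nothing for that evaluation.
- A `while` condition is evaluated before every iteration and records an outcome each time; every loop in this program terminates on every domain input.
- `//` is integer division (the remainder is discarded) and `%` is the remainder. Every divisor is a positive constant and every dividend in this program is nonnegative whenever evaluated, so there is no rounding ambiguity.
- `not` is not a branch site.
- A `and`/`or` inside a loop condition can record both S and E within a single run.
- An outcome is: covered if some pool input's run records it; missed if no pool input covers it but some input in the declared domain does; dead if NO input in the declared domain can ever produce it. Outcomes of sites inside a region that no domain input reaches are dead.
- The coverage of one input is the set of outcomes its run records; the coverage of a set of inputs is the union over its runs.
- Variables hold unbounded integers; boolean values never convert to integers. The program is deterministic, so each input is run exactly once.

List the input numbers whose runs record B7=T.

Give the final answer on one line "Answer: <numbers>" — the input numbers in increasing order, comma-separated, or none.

input #1 (a=0, k=2, x=1): records B7=T
input #2 (a=3, k=2, x=5): records B7=T
input #3 (a=2, k=1, x=5): records B7=T
input #4 (a=0, k=3, x=2): records B7=T
input #5 (a=1, k=1, x=5): records B7=T
input #6 (a=0, k=2, x=4): records B7=T
input #7 (a=1, k=2, x=3): records B7=T

Answer: 1, 2, 3, 4, 5, 6, 7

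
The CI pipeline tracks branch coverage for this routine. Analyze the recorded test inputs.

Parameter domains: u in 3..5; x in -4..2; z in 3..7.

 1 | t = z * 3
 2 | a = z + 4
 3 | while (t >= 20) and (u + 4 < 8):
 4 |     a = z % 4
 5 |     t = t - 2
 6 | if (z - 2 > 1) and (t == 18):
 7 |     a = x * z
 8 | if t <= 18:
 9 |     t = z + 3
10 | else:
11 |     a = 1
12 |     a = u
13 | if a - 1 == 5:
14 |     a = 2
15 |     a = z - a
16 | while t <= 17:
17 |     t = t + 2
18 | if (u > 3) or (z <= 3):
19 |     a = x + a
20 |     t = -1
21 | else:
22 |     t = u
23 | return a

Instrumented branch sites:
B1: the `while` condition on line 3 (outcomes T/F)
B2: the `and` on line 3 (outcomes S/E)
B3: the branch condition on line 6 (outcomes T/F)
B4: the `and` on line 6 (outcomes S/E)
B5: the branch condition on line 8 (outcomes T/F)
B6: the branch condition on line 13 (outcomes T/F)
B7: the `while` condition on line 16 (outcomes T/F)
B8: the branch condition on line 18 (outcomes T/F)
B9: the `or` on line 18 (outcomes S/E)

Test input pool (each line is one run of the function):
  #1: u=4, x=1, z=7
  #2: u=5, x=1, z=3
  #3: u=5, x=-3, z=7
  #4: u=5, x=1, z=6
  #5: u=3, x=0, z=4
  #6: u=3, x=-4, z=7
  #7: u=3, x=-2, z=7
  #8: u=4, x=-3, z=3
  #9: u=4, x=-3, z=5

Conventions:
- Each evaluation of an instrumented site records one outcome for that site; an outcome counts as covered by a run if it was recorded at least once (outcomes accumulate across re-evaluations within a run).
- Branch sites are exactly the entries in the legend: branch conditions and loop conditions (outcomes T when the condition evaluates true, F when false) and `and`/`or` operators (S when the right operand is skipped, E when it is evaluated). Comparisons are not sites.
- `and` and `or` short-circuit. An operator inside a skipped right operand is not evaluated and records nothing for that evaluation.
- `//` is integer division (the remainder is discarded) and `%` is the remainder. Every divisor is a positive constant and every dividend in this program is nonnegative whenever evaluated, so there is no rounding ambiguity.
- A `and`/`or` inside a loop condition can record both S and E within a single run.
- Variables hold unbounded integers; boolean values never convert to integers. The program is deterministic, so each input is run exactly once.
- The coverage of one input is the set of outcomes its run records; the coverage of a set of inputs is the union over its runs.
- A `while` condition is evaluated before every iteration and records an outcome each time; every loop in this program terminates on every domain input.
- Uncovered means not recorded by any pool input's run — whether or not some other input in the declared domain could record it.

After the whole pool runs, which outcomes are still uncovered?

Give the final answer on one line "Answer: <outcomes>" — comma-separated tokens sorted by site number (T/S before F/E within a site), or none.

input #1, u=4, x=1, z=7: events B2->E, B1->F, B4->E, B3->F, B5->F, B6->F, B7->F, B9->S, B8->T; outcomes B1=F, B2=E, B3=F, B4=E, B5=F, B6=F, B7=F, B8=T, B9=S
input #2, u=5, x=1, z=3: events B2->S, B1->F, B4->S, B3->F, B5->T, B6->F, B7->T, B7->T, B7->T, B7->T, B7->T, B7->T, B7->F, B9->S, ...; outcomes B1=F, B2=S, B3=F, B4=S, B5=T, B6=F, B7=T, B7=F, B8=T, B9=S
input #3, u=5, x=-3, z=7: events B2->E, B1->F, B4->E, B3->F, B5->F, B6->F, B7->F, B9->S, B8->T; outcomes B1=F, B2=E, B3=F, B4=E, B5=F, B6=F, B7=F, B8=T, B9=S
input #4, u=5, x=1, z=6: events B2->S, B1->F, B4->E, B3->T, B5->T, B6->T, B7->T, B7->T, B7->T, B7->T, B7->T, B7->F, B9->S, B8->T; outcomes B1=F, B2=S, B3=T, B4=E, B5=T, B6=T, B7=T, B7=F, B8=T, B9=S
input #5, u=3, x=0, z=4: events B2->S, B1->F, B4->E, B3->F, B5->T, B6->F, B7->T, B7->T, B7->T, B7->T, B7->T, B7->T, B7->F, B9->E, ...; outcomes B1=F, B2=S, B3=F, B4=E, B5=T, B6=F, B7=T, B7=F, B8=F, B9=E
input #6, u=3, x=-4, z=7: events B2->E, B1->T, B2->S, B1->F, B4->E, B3->F, B5->F, B6->F, B7->F, B9->E, B8->F; outcomes B1=T, B1=F, B2=S, B2=E, B3=F, B4=E, B5=F, B6=F, B7=F, B8=F, B9=E
input #7, u=3, x=-2, z=7: events B2->E, B1->T, B2->S, B1->F, B4->E, B3->F, B5->F, B6->F, B7->F, B9->E, B8->F; outcomes B1=T, B1=F, B2=S, B2=E, B3=F, B4=E, B5=F, B6=F, B7=F, B8=F, B9=E
input #8, u=4, x=-3, z=3: events B2->S, B1->F, B4->S, B3->F, B5->T, B6->F, B7->T, B7->T, B7->T, B7->T, B7->T, B7->T, B7->F, B9->S, ...; outcomes B1=F, B2=S, B3=F, B4=S, B5=T, B6=F, B7=T, B7=F, B8=T, B9=S
input #9, u=4, x=-3, z=5: events B2->S, B1->F, B4->E, B3->F, B5->T, B6->F, B7->T, B7->T, B7->T, B7->T, B7->T, B7->F, B9->S, B8->T; outcomes B1=F, B2=S, B3=F, B4=E, B5=T, B6=F, B7=T, B7=F, B8=T, B9=S
union over the pool: B1=T, B1=F, B2=S, B2=E, B3=T, B3=F, B4=S, B4=E, B5=T, B5=F, B6=T, B6=F, B7=T, B7=F, B8=T, B8=F, B9=S, B9=E
uncovered (0 of 18): none

Answer: none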